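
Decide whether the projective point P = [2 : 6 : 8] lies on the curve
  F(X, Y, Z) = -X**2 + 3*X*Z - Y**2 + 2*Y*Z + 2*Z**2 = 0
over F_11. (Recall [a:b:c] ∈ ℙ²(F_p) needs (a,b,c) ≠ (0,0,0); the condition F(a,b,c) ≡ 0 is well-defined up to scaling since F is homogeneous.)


F(2,6,8) ≡ 1 (mod 11); P is NOT on the curve.

Evaluate F(2, 6, 8) term-by-term (mod 11).
  -X**2 ↦ -1·4·1·1 = -4
  3*X*Z ↦ 3·2·1·8 = 48
  -Y**2 ↦ -1·1·36·1 = -36
  2*Y*Z ↦ 2·1·6·8 = 96
  2*Z**2 ↦ 2·1·1·64 = 128
Sum: F(2, 6, 8) = (-4) + (48) + (-36) + (96) + (128) = 232.
Reducing mod 11: 232 ≡ 1 (mod 11).
Since F(a, b, c) ≡ 1 ≠ 0 (mod 11), P does NOT lie on the curve.


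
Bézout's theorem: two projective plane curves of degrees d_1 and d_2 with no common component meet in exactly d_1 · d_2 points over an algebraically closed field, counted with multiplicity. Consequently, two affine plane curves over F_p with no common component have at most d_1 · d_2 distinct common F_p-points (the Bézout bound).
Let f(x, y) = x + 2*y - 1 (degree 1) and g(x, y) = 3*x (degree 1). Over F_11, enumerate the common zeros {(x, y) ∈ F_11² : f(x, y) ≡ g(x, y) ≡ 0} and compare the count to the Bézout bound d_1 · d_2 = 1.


Common zeros: {(0, 6)}; count = 1; Bézout bound = 1.

deg(f) = 1, deg(g) = 1, so Bézout bound = 1.
Scan x ∈ F_11. For each x, list the y ∈ F_11 with f(x, y) ≡ 0 and those with g(x, y) ≡ 0 (mod 11); the common zeros in that column are the intersection.
  x = 0: f ≡ 0 at y ∈ {6}; g ≡ 0 at y ∈ {0, 1, 2, 3, 4, 5, 6, 7, 8, 9, 10}; common: {6}.
  x = 1: f ≡ 0 at y ∈ {0}; g ≡ 0 at y ∈ ∅; common: ∅.
  x = 2: f ≡ 0 at y ∈ {5}; g ≡ 0 at y ∈ ∅; common: ∅.
  x = 3: f ≡ 0 at y ∈ {10}; g ≡ 0 at y ∈ ∅; common: ∅.
  x = 4: f ≡ 0 at y ∈ {4}; g ≡ 0 at y ∈ ∅; common: ∅.
  x = 5: f ≡ 0 at y ∈ {9}; g ≡ 0 at y ∈ ∅; common: ∅.
  x = 6: f ≡ 0 at y ∈ {3}; g ≡ 0 at y ∈ ∅; common: ∅.
  x = 7: f ≡ 0 at y ∈ {8}; g ≡ 0 at y ∈ ∅; common: ∅.
  x = 8: f ≡ 0 at y ∈ {2}; g ≡ 0 at y ∈ ∅; common: ∅.
  x = 9: f ≡ 0 at y ∈ {7}; g ≡ 0 at y ∈ ∅; common: ∅.
  x = 10: f ≡ 0 at y ∈ {1}; g ≡ 0 at y ∈ ∅; common: ∅.
Collecting: common zeros = {(0, 6)}, so the count is 1.
Comparison with the Bézout bound: 1 ≤ 1 = deg(f)·deg(g), as expected for curves with no common component (the bound is attained).


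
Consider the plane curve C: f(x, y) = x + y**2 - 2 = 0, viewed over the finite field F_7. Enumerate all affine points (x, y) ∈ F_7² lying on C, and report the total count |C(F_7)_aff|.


Affine F_7-points: {(0, 3), (0, 4), (1, 1), (1, 6), (2, 0), (5, 2), (5, 5)}; count = 7.

For each of the 49 pairs (x, y) ∈ F_7², evaluate f(x, y) mod 7. Record the zeros.
  x = 0: [0↦5, 1↦6, 2↦2, 3↦0, 4↦0, 5↦2, 6↦6]  zeros at y ∈ {3, 4}
  x = 1: [0↦6, 1↦0, 2↦3, 3↦1, 4↦1, 5↦3, 6↦0]  zeros at y ∈ {1, 6}
  x = 2: [0↦0, 1↦1, 2↦4, 3↦2, 4↦2, 5↦4, 6↦1]  zeros at y ∈ {0}
  x = 3: [0↦1, 1↦2, 2↦5, 3↦3, 4↦3, 5↦5, 6↦2]  zeros at y ∈ ∅
  x = 4: [0↦2, 1↦3, 2↦6, 3↦4, 4↦4, 5↦6, 6↦3]  zeros at y ∈ ∅
  x = 5: [0↦3, 1↦4, 2↦0, 3↦5, 4↦5, 5↦0, 6↦4]  zeros at y ∈ {2, 5}
  x = 6: [0↦4, 1↦5, 2↦1, 3↦6, 4↦6, 5↦1, 6↦5]  zeros at y ∈ ∅
Collecting zeros: affine points = {(0, 3), (0, 4), (1, 1), (1, 6), (2, 0), (5, 2), (5, 5)}.
Total count |C(F_7)_aff| = 7.


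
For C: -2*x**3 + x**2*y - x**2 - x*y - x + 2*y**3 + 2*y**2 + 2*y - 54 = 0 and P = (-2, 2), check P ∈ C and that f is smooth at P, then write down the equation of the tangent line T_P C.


Tangent line at P: -31*x + 40*y - 142 = 0.

Step 1: f(-2, 2) = 0, so P lies on C.
Step 2: partial derivatives
  f_x(x, y) = -6*x**2 + 2*x*y - 2*x - y - 1, f_y(x, y) = x**2 - x + 6*y**2 + 4*y + 2.
  f_x(P) = -31, f_y(P) = 40 (gradient nonzero, so P is smooth).
Step 3: tangent line at P: -31·(x − -2) + 40·(y − 2) = 0.
Expanding: -31*x + 40*y - 142 = 0.


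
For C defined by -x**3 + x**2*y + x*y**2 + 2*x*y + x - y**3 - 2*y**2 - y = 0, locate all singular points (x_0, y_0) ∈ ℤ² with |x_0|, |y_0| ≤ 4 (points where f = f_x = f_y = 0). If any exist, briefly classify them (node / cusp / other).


Singular points: {(0, -1)}; classification: node.

Compute partial derivatives:
  f_x = -3*x**2 + 2*x*y + y**2 + 2*y + 1.
  f_y = x**2 + 2*x*y + 2*x - 3*y**2 - 4*y - 1.
Scan x_0 ∈ {−4, ..., 4}. For each x_0, f_y(x_0, y) is a polynomial in y; find its integer roots y ∈ {−4, ..., 4}, then test f_x and f at those candidates.
  x = -4: f_y(-4, y) = -3*y**2 - 12*y + 7; no integer root y with |y| ≤ 4.
  x = -3: f_y(-3, y) = -3*y**2 - 10*y + 2; no integer root y with |y| ≤ 4.
  x = -2: f_y(-2, y) = -3*y**2 - 8*y - 1; no integer root y with |y| ≤ 4.
  x = -1: f_y(-1, y) = -3*y**2 - 6*y - 2; no integer root y with |y| ≤ 4.
  x = 0: f_y(0, y) = -3*y**2 - 4*y - 1; vanishes at y ∈ {-1}. (0, -1): f_x = 0, f = 0 — SINGULAR.
  x = 1: f_y(1, y) = -3*y**2 - 2*y + 2; no integer root y with |y| ≤ 4.
  x = 2: f_y(2, y) = 7 - 3*y**2; no integer root y with |y| ≤ 4.
  x = 3: f_y(3, y) = -3*y**2 + 2*y + 14; no integer root y with |y| ≤ 4.
  x = 4: f_y(4, y) = -3*y**2 + 4*y + 23; no integer root y with |y| ≤ 4.
Only singular point on the grid: (0, -1).
Classify: substitute x = 0 + u, y = -1 + v and expand: f = -u**3 + u**2*v - u**2 + u*v**2 - v**3 + v**2.
No constant or linear terms (consistent with a singular point). Quadratic part: -u**2 + v**2. Cubic part: -u**3 + u**2*v + u*v**2 - v**3.
The quadratic part v**2 - u**2 = (v − u)(v + u) splits into two distinct linear factors, so there are two distinct tangent lines y − -1 = ±(x − 0) — this is a node (ordinary double point).
Classification: node.


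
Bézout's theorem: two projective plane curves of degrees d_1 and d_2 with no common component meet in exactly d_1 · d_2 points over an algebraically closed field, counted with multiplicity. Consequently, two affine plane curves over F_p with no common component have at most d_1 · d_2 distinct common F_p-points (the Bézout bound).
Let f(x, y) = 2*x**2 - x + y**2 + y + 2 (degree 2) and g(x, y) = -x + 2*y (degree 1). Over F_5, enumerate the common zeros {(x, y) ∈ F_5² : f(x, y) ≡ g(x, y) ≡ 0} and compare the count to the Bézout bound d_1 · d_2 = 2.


Common zeros: {(1, 3), (2, 1)}; count = 2; Bézout bound = 2.

deg(f) = 2, deg(g) = 1, so Bézout bound = 2.
Scan x ∈ F_5. For each x, list the y ∈ F_5 with f(x, y) ≡ 0 and those with g(x, y) ≡ 0 (mod 5); the common zeros in that column are the intersection.
  x = 0: f ≡ 0 at y ∈ ∅; g ≡ 0 at y ∈ {0}; common: ∅.
  x = 1: f ≡ 0 at y ∈ {1, 3}; g ≡ 0 at y ∈ {3}; common: {3}.
  x = 2: f ≡ 0 at y ∈ {1, 3}; g ≡ 0 at y ∈ {1}; common: {1}.
  x = 3: f ≡ 0 at y ∈ ∅; g ≡ 0 at y ∈ {4}; common: ∅.
  x = 4: f ≡ 0 at y ∈ {0, 4}; g ≡ 0 at y ∈ {2}; common: ∅.
Collecting: common zeros = {(1, 3), (2, 1)}, so the count is 2.
Comparison with the Bézout bound: 2 ≤ 2 = deg(f)·deg(g), as expected for curves with no common component (the bound is attained).


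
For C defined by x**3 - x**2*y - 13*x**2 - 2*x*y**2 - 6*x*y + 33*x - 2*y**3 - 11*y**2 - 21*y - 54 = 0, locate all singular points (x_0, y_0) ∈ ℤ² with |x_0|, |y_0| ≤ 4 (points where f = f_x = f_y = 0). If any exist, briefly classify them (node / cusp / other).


Singular points: {(3, -3)}; classification: node.

Compute partial derivatives:
  f_x = 3*x**2 - 2*x*y - 26*x - 2*y**2 - 6*y + 33.
  f_y = -x**2 - 4*x*y - 6*x - 6*y**2 - 22*y - 21.
Scan x_0 ∈ {−4, ..., 4}. For each x_0, f_y(x_0, y) is a polynomial in y; find its integer roots y ∈ {−4, ..., 4}, then test f_x and f at those candidates.
  x = -4: f_y(-4, y) = -6*y**2 - 6*y - 13; no integer root y with |y| ≤ 4.
  x = -3: f_y(-3, y) = -6*y**2 - 10*y - 12; no integer root y with |y| ≤ 4.
  x = -2: f_y(-2, y) = -6*y**2 - 14*y - 13; no integer root y with |y| ≤ 4.
  x = -1: f_y(-1, y) = -6*y**2 - 18*y - 16; no integer root y with |y| ≤ 4.
  x = 0: f_y(0, y) = -6*y**2 - 22*y - 21; no integer root y with |y| ≤ 4.
  x = 1: f_y(1, y) = -6*y**2 - 26*y - 28; vanishes at y ∈ {-2}. (1, -2): f_x = 18 ≠ 0.
  x = 2: f_y(2, y) = -6*y**2 - 30*y - 37; no integer root y with |y| ≤ 4.
  x = 3: f_y(3, y) = -6*y**2 - 34*y - 48; vanishes at y ∈ {-3}. (3, -3): f_x = 0, f = 0 — SINGULAR.
  x = 4: f_y(4, y) = -6*y**2 - 38*y - 61; no integer root y with |y| ≤ 4.
Only singular point on the grid: (3, -3).
Classify: substitute x = 3 + u, y = -3 + v and expand: f = u**3 - u**2*v - u**2 - 2*u*v**2 - 2*v**3 + v**2.
No constant or linear terms (consistent with a singular point). Quadratic part: -u**2 + v**2. Cubic part: u**3 - u**2*v - 2*u*v**2 - 2*v**3.
The quadratic part v**2 - u**2 = (v − u)(v + u) splits into two distinct linear factors, so there are two distinct tangent lines y − -3 = ±(x − 3) — this is a node (ordinary double point).
Classification: node.


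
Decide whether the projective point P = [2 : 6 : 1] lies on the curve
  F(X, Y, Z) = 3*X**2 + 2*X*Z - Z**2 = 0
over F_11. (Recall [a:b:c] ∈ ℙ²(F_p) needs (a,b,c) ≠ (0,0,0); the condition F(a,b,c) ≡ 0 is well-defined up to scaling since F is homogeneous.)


F(2,6,1) ≡ 4 (mod 11); P is NOT on the curve.

Evaluate F(2, 6, 1) term-by-term (mod 11).
  3*X**2 ↦ 3·4·1·1 = 12
  2*X*Z ↦ 2·2·1·1 = 4
  -Z**2 ↦ -1·1·1·1 = -1
Sum: F(2, 6, 1) = (12) + (4) + (-1) = 15.
Reducing mod 11: 15 ≡ 4 (mod 11).
Since F(a, b, c) ≡ 4 ≠ 0 (mod 11), P does NOT lie on the curve.


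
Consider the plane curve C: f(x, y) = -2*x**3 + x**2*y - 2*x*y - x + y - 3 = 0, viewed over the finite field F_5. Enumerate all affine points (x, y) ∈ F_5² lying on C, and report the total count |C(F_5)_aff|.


Affine F_5-points: {(0, 3), (2, 1), (3, 0), (4, 0)}; count = 4.

For each of the 25 pairs (x, y) ∈ F_5², evaluate f(x, y) mod 5. Record the zeros.
  x = 0: [0↦2, 1↦3, 2↦4, 3↦0, 4↦1]  zeros at y ∈ {3}
  x = 1: [0↦4, 1↦4, 2↦4, 3↦4, 4↦4]  zeros at y ∈ ∅
  x = 2: [0↦4, 1↦0, 2↦1, 3↦2, 4↦3]  zeros at y ∈ {1}
  x = 3: [0↦0, 1↦4, 2↦3, 3↦2, 4↦1]  zeros at y ∈ {0}
  x = 4: [0↦0, 1↦4, 2↦3, 3↦2, 4↦1]  zeros at y ∈ {0}
Collecting zeros: affine points = {(0, 3), (2, 1), (3, 0), (4, 0)}.
Total count |C(F_5)_aff| = 4.


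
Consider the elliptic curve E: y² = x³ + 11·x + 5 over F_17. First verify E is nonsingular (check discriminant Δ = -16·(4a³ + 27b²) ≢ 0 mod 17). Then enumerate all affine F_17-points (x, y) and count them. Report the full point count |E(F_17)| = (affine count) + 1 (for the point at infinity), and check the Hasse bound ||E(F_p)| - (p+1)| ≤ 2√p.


Affine points = {(1, 0), (2, 1), (2, 16), (5, 7), (5, 10), (6, 7), (6, 10), (7, 0), (9, 0), (13, 4), (13, 13), (14, 8), (14, 9), (15, 3), (15, 14)}; affine count = 15; |E(F_17)| = 16.

Discriminant check: Δ ∝ 4a³ + 27b² = 4·11³ + 27·5² = 4·1331 + 27·25 ≡ 15 (mod 17). Nonzero ⇒ E is nonsingular.
For each x ∈ F_17, compute rhs = x³ + 11·x + 5 mod 17, then count y ∈ F_17 with y² ≡ rhs.
  x = 0: rhs = 5, matching y values: none (0 points).
  x = 1: rhs = 0, matching y values: 0 (1 points).
  x = 2: rhs = 1, matching y values: 1, 16 (2 points).
  x = 3: rhs = 14, matching y values: none (0 points).
  x = 4: rhs = 11, matching y values: none (0 points).
  x = 5: rhs = 15, matching y values: 7, 10 (2 points).
  x = 6: rhs = 15, matching y values: 7, 10 (2 points).
  x = 7: rhs = 0, matching y values: 0 (1 points).
  x = 8: rhs = 10, matching y values: none (0 points).
  x = 9: rhs = 0, matching y values: 0 (1 points).
  x = 10: rhs = 10, matching y values: none (0 points).
  x = 11: rhs = 12, matching y values: none (0 points).
  x = 12: rhs = 12, matching y values: none (0 points).
  x = 13: rhs = 16, matching y values: 4, 13 (2 points).
  x = 14: rhs = 13, matching y values: 8, 9 (2 points).
  x = 15: rhs = 9, matching y values: 3, 14 (2 points).
  x = 16: rhs = 10, matching y values: none (0 points).
Total affine count: 15.
Full point count |E(F_17)| = 15 + 1 = 16.
Hasse bound: |16 − (17+1)| = |-2| = 2 ≤ 2√17 ≈ 8.2462 ✓.


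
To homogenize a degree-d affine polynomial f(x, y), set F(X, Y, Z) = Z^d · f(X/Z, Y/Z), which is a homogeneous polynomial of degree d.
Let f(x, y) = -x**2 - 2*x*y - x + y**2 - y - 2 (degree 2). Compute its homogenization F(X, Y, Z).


F(X, Y, Z) = -X**2 - 2*X*Y - X*Z + Y**2 - Y*Z - 2*Z**2

deg(f) = 2.
Substitute x = X/Z, y = Y/Z into f, then multiply by Z^2.
  monomial -1·x^2·y^0 ↦ -1·X^2·Y^0·Z^0.
  monomial -2·x^1·y^1 ↦ -2·X^1·Y^1·Z^0.
  monomial -1·x^1·y^0 ↦ -1·X^1·Y^0·Z^1.
  monomial 1·x^0·y^2 ↦ 1·X^0·Y^2·Z^0.
  monomial -1·x^0·y^1 ↦ -1·X^0·Y^1·Z^1.
  monomial -2·x^0·y^0 ↦ -2·X^0·Y^0·Z^2.
Collecting: F(X, Y, Z) = -X**2 - 2*X*Y - X*Z + Y**2 - Y*Z - 2*Z**2.


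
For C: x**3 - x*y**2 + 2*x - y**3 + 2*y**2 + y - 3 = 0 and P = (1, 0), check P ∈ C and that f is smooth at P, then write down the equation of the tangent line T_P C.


Tangent line at P: 5*x + y - 5 = 0.

Step 1: f(1, 0) = 0, so P lies on C.
Step 2: partial derivatives
  f_x(x, y) = 3*x**2 - y**2 + 2, f_y(x, y) = -2*x*y - 3*y**2 + 4*y + 1.
  f_x(P) = 5, f_y(P) = 1 (gradient nonzero, so P is smooth).
Step 3: tangent line at P: 5·(x − 1) + 1·(y − 0) = 0.
Expanding: 5*x + y - 5 = 0.


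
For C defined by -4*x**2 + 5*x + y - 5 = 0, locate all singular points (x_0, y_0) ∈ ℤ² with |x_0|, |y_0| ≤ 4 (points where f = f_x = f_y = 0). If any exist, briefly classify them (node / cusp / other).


No singular points in the scanned grid; C is smooth there.

Compute partial derivatives:
  f_x = 5 - 8*x.
  f_y = 1.
f_y = 1 is a nonzero constant, so f_y never vanishes: no point (x, y) can satisfy f = f_x = f_y = 0. In particular no (x, y) ∈ {−4, ..., 4}² is singular; the curve is smooth.


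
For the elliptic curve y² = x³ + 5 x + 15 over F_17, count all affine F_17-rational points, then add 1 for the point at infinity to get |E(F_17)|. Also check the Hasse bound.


Affine points = {(0, 7), (0, 10), (1, 2), (1, 15), (2, 4), (2, 13), (7, 6), (7, 11), (12, 1), (12, 16), (13, 4), (13, 13), (16, 3), (16, 14)}; affine count = 14; |E(F_17)| = 15.

Discriminant check: Δ ∝ 4a³ + 27b² = 4·5³ + 27·15² = 4·125 + 27·225 ≡ 13 (mod 17). Nonzero ⇒ E is nonsingular.
For each x ∈ F_17, compute rhs = x³ + 5·x + 15 mod 17, then count y ∈ F_17 with y² ≡ rhs.
  x = 0: rhs = 15, matching y values: 7, 10 (2 points).
  x = 1: rhs = 4, matching y values: 2, 15 (2 points).
  x = 2: rhs = 16, matching y values: 4, 13 (2 points).
  x = 3: rhs = 6, matching y values: none (0 points).
  x = 4: rhs = 14, matching y values: none (0 points).
  x = 5: rhs = 12, matching y values: none (0 points).
  x = 6: rhs = 6, matching y values: none (0 points).
  x = 7: rhs = 2, matching y values: 6, 11 (2 points).
  x = 8: rhs = 6, matching y values: none (0 points).
  x = 9: rhs = 7, matching y values: none (0 points).
  x = 10: rhs = 11, matching y values: none (0 points).
  x = 11: rhs = 7, matching y values: none (0 points).
  x = 12: rhs = 1, matching y values: 1, 16 (2 points).
  x = 13: rhs = 16, matching y values: 4, 13 (2 points).
  x = 14: rhs = 7, matching y values: none (0 points).
  x = 15: rhs = 14, matching y values: none (0 points).
  x = 16: rhs = 9, matching y values: 3, 14 (2 points).
Total affine count: 14.
Full point count |E(F_17)| = 14 + 1 = 15.
Hasse bound: |15 − (17+1)| = |-3| = 3 ≤ 2√17 ≈ 8.2462 ✓.


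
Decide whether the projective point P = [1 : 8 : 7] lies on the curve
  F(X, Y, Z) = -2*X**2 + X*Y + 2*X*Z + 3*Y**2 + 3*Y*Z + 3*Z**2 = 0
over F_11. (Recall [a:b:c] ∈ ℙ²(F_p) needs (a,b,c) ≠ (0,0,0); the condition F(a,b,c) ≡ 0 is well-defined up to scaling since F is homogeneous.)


F(1,8,7) ≡ 10 (mod 11); P is NOT on the curve.

Evaluate F(1, 8, 7) term-by-term (mod 11).
  -2*X**2 ↦ -2·1·1·1 = -2
  X*Y ↦ 1·1·8·1 = 8
  2*X*Z ↦ 2·1·1·7 = 14
  3*Y**2 ↦ 3·1·64·1 = 192
  3*Y*Z ↦ 3·1·8·7 = 168
  3*Z**2 ↦ 3·1·1·49 = 147
Sum: F(1, 8, 7) = (-2) + (8) + (14) + (192) + (168) + (147) = 527.
Reducing mod 11: 527 ≡ 10 (mod 11).
Since F(a, b, c) ≡ 10 ≠ 0 (mod 11), P does NOT lie on the curve.


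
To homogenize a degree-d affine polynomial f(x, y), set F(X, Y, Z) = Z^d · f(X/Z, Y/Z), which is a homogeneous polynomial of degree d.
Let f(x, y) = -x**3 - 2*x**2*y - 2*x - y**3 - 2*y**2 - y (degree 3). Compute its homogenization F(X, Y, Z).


F(X, Y, Z) = -X**3 - 2*X**2*Y - 2*X*Z**2 - Y**3 - 2*Y**2*Z - Y*Z**2

deg(f) = 3.
Substitute x = X/Z, y = Y/Z into f, then multiply by Z^3.
  monomial -1·x^3·y^0 ↦ -1·X^3·Y^0·Z^0.
  monomial -2·x^2·y^1 ↦ -2·X^2·Y^1·Z^0.
  monomial -2·x^1·y^0 ↦ -2·X^1·Y^0·Z^2.
  monomial -1·x^0·y^3 ↦ -1·X^0·Y^3·Z^0.
  monomial -2·x^0·y^2 ↦ -2·X^0·Y^2·Z^1.
  monomial -1·x^0·y^1 ↦ -1·X^0·Y^1·Z^2.
Collecting: F(X, Y, Z) = -X**3 - 2*X**2*Y - 2*X*Z**2 - Y**3 - 2*Y**2*Z - Y*Z**2.


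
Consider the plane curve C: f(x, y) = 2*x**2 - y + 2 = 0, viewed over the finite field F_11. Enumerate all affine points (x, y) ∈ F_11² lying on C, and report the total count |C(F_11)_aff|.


Affine F_11-points: {(0, 2), (1, 4), (2, 10), (3, 9), (4, 1), (5, 8), (6, 8), (7, 1), (8, 9), (9, 10), (10, 4)}; count = 11.

For each of the 121 pairs (x, y) ∈ F_11², evaluate f(x, y) mod 11. Record the zeros.
  x = 0: [0↦2, 1↦1, 2↦0, 3↦10, 4↦9, 5↦8, 6↦7, 7↦6, 8↦5, 9↦4, 10↦3]  zeros at y ∈ {2}
  x = 1: [0↦4, 1↦3, 2↦2, 3↦1, 4↦0, 5↦10, 6↦9, 7↦8, 8↦7, 9↦6, 10↦5]  zeros at y ∈ {4}
  x = 2: [0↦10, 1↦9, 2↦8, 3↦7, 4↦6, 5↦5, 6↦4, 7↦3, 8↦2, 9↦1, 10↦0]  zeros at y ∈ {10}
  x = 3: [0↦9, 1↦8, 2↦7, 3↦6, 4↦5, 5↦4, 6↦3, 7↦2, 8↦1, 9↦0, 10↦10]  zeros at y ∈ {9}
  x = 4: [0↦1, 1↦0, 2↦10, 3↦9, 4↦8, 5↦7, 6↦6, 7↦5, 8↦4, 9↦3, 10↦2]  zeros at y ∈ {1}
  x = 5: [0↦8, 1↦7, 2↦6, 3↦5, 4↦4, 5↦3, 6↦2, 7↦1, 8↦0, 9↦10, 10↦9]  zeros at y ∈ {8}
  x = 6: [0↦8, 1↦7, 2↦6, 3↦5, 4↦4, 5↦3, 6↦2, 7↦1, 8↦0, 9↦10, 10↦9]  zeros at y ∈ {8}
  x = 7: [0↦1, 1↦0, 2↦10, 3↦9, 4↦8, 5↦7, 6↦6, 7↦5, 8↦4, 9↦3, 10↦2]  zeros at y ∈ {1}
  x = 8: [0↦9, 1↦8, 2↦7, 3↦6, 4↦5, 5↦4, 6↦3, 7↦2, 8↦1, 9↦0, 10↦10]  zeros at y ∈ {9}
  x = 9: [0↦10, 1↦9, 2↦8, 3↦7, 4↦6, 5↦5, 6↦4, 7↦3, 8↦2, 9↦1, 10↦0]  zeros at y ∈ {10}
  x = 10: [0↦4, 1↦3, 2↦2, 3↦1, 4↦0, 5↦10, 6↦9, 7↦8, 8↦7, 9↦6, 10↦5]  zeros at y ∈ {4}
Collecting zeros: affine points = {(0, 2), (1, 4), (2, 10), (3, 9), (4, 1), (5, 8), (6, 8), (7, 1), (8, 9), (9, 10), (10, 4)}.
Total count |C(F_11)_aff| = 11.


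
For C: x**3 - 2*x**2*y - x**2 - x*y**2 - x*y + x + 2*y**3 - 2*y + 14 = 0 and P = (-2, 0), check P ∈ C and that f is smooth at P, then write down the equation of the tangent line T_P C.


Tangent line at P: 17*x - 8*y + 34 = 0.

Step 1: f(-2, 0) = 0, so P lies on C.
Step 2: partial derivatives
  f_x(x, y) = 3*x**2 - 4*x*y - 2*x - y**2 - y + 1, f_y(x, y) = -2*x**2 - 2*x*y - x + 6*y**2 - 2.
  f_x(P) = 17, f_y(P) = -8 (gradient nonzero, so P is smooth).
Step 3: tangent line at P: 17·(x − -2) + -8·(y − 0) = 0.
Expanding: 17*x - 8*y + 34 = 0.


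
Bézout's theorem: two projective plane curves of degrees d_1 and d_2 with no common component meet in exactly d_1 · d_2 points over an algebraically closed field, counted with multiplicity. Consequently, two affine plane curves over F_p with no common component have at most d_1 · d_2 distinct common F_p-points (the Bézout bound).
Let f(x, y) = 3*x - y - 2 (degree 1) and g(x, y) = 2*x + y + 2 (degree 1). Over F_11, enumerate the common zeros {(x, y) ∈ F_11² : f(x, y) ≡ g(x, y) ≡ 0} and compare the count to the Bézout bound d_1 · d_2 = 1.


Common zeros: {(0, 9)}; count = 1; Bézout bound = 1.

deg(f) = 1, deg(g) = 1, so Bézout bound = 1.
Scan x ∈ F_11. For each x, list the y ∈ F_11 with f(x, y) ≡ 0 and those with g(x, y) ≡ 0 (mod 11); the common zeros in that column are the intersection.
  x = 0: f ≡ 0 at y ∈ {9}; g ≡ 0 at y ∈ {9}; common: {9}.
  x = 1: f ≡ 0 at y ∈ {1}; g ≡ 0 at y ∈ {7}; common: ∅.
  x = 2: f ≡ 0 at y ∈ {4}; g ≡ 0 at y ∈ {5}; common: ∅.
  x = 3: f ≡ 0 at y ∈ {7}; g ≡ 0 at y ∈ {3}; common: ∅.
  x = 4: f ≡ 0 at y ∈ {10}; g ≡ 0 at y ∈ {1}; common: ∅.
  x = 5: f ≡ 0 at y ∈ {2}; g ≡ 0 at y ∈ {10}; common: ∅.
  x = 6: f ≡ 0 at y ∈ {5}; g ≡ 0 at y ∈ {8}; common: ∅.
  x = 7: f ≡ 0 at y ∈ {8}; g ≡ 0 at y ∈ {6}; common: ∅.
  x = 8: f ≡ 0 at y ∈ {0}; g ≡ 0 at y ∈ {4}; common: ∅.
  x = 9: f ≡ 0 at y ∈ {3}; g ≡ 0 at y ∈ {2}; common: ∅.
  x = 10: f ≡ 0 at y ∈ {6}; g ≡ 0 at y ∈ {0}; common: ∅.
Collecting: common zeros = {(0, 9)}, so the count is 1.
Comparison with the Bézout bound: 1 ≤ 1 = deg(f)·deg(g), as expected for curves with no common component (the bound is attained).


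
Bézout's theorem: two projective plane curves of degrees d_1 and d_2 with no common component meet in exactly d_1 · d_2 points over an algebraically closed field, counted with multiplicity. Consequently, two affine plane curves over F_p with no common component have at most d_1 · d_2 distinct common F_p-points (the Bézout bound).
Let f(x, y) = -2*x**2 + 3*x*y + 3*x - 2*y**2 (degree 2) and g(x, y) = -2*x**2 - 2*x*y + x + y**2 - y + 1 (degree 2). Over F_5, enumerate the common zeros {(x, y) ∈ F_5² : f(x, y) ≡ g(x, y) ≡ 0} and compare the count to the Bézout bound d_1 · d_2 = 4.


Common zeros: {(4, 1)}; count = 1; Bézout bound = 4.

deg(f) = 2, deg(g) = 2, so Bézout bound = 4.
Scan x ∈ F_5. For each x, list the y ∈ F_5 with f(x, y) ≡ 0 and those with g(x, y) ≡ 0 (mod 5); the common zeros in that column are the intersection.
  x = 0: f ≡ 0 at y ∈ {0}; g ≡ 0 at y ∈ ∅; common: ∅.
  x = 1: f ≡ 0 at y ∈ ∅; g ≡ 0 at y ∈ {0, 3}; common: ∅.
  x = 2: f ≡ 0 at y ∈ {4}; g ≡ 0 at y ∈ {0}; common: ∅.
  x = 3: f ≡ 0 at y ∈ {3, 4}; g ≡ 0 at y ∈ {1}; common: ∅.
  x = 4: f ≡ 0 at y ∈ {0, 1}; g ≡ 0 at y ∈ {1, 3}; common: {1}.
Collecting: common zeros = {(4, 1)}, so the count is 1.
Comparison with the Bézout bound: 1 ≤ 4 = deg(f)·deg(g), as expected for curves with no common component (the affine F_5-count falls short of the bound because intersections may lie at infinity, over extension fields, or carry multiplicity).


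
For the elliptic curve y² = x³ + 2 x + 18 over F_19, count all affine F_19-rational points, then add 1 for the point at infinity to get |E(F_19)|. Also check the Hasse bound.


Affine points = {(2, 7), (2, 12), (5, 1), (5, 18), (9, 9), (9, 10), (14, 4), (14, 15), (16, 2), (16, 17), (17, 5), (17, 14)}; affine count = 12; |E(F_19)| = 13.

Discriminant check: Δ ∝ 4a³ + 27b² = 4·2³ + 27·18² = 4·8 + 27·324 ≡ 2 (mod 19). Nonzero ⇒ E is nonsingular.
For each x ∈ F_19, compute rhs = x³ + 2·x + 18 mod 19, then count y ∈ F_19 with y² ≡ rhs.
  x = 0: rhs = 18, matching y values: none (0 points).
  x = 1: rhs = 2, matching y values: none (0 points).
  x = 2: rhs = 11, matching y values: 7, 12 (2 points).
  x = 3: rhs = 13, matching y values: none (0 points).
  x = 4: rhs = 14, matching y values: none (0 points).
  x = 5: rhs = 1, matching y values: 1, 18 (2 points).
  x = 6: rhs = 18, matching y values: none (0 points).
  x = 7: rhs = 14, matching y values: none (0 points).
  x = 8: rhs = 14, matching y values: none (0 points).
  x = 9: rhs = 5, matching y values: 9, 10 (2 points).
  x = 10: rhs = 12, matching y values: none (0 points).
  x = 11: rhs = 3, matching y values: none (0 points).
  x = 12: rhs = 3, matching y values: none (0 points).
  x = 13: rhs = 18, matching y values: none (0 points).
  x = 14: rhs = 16, matching y values: 4, 15 (2 points).
  x = 15: rhs = 3, matching y values: none (0 points).
  x = 16: rhs = 4, matching y values: 2, 17 (2 points).
  x = 17: rhs = 6, matching y values: 5, 14 (2 points).
  x = 18: rhs = 15, matching y values: none (0 points).
Total affine count: 12.
Full point count |E(F_19)| = 12 + 1 = 13.
Hasse bound: |13 − (19+1)| = |-7| = 7 ≤ 2√19 ≈ 8.7178 ✓.


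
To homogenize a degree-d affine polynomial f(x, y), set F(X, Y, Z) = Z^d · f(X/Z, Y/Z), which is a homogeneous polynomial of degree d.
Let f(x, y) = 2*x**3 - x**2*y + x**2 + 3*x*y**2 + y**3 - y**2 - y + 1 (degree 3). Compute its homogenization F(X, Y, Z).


F(X, Y, Z) = 2*X**3 - X**2*Y + X**2*Z + 3*X*Y**2 + Y**3 - Y**2*Z - Y*Z**2 + Z**3

deg(f) = 3.
Substitute x = X/Z, y = Y/Z into f, then multiply by Z^3.
  monomial 2·x^3·y^0 ↦ 2·X^3·Y^0·Z^0.
  monomial -1·x^2·y^1 ↦ -1·X^2·Y^1·Z^0.
  monomial 1·x^2·y^0 ↦ 1·X^2·Y^0·Z^1.
  monomial 3·x^1·y^2 ↦ 3·X^1·Y^2·Z^0.
  monomial 1·x^0·y^3 ↦ 1·X^0·Y^3·Z^0.
  monomial -1·x^0·y^2 ↦ -1·X^0·Y^2·Z^1.
  monomial -1·x^0·y^1 ↦ -1·X^0·Y^1·Z^2.
  monomial 1·x^0·y^0 ↦ 1·X^0·Y^0·Z^3.
Collecting: F(X, Y, Z) = 2*X**3 - X**2*Y + X**2*Z + 3*X*Y**2 + Y**3 - Y**2*Z - Y*Z**2 + Z**3.


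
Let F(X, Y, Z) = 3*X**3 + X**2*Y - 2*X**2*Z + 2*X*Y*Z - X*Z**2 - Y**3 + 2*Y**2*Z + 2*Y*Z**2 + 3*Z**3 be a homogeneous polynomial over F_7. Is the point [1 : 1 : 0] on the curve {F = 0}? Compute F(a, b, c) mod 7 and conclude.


F(1,1,0) ≡ 3 (mod 7); P is NOT on the curve.

Evaluate F(1, 1, 0) term-by-term (mod 7).
  3*X**3 ↦ 3·1·1·1 = 3
  X**2*Y ↦ 1·1·1·1 = 1
  -2*X**2*Z ↦ -2·1·1·0 = 0
  2*X*Y*Z ↦ 2·1·1·0 = 0
  -X*Z**2 ↦ -1·1·1·0 = 0
  -Y**3 ↦ -1·1·1·1 = -1
  2*Y**2*Z ↦ 2·1·1·0 = 0
  2*Y*Z**2 ↦ 2·1·1·0 = 0
  3*Z**3 ↦ 3·1·1·0 = 0
Sum: F(1, 1, 0) = (3) + (1) + (0) + (0) + (0) + (-1) + (0) + (0) + (0) = 3.
Reducing mod 7: 3 ≡ 3 (mod 7).
Since F(a, b, c) ≡ 3 ≠ 0 (mod 7), P does NOT lie on the curve.


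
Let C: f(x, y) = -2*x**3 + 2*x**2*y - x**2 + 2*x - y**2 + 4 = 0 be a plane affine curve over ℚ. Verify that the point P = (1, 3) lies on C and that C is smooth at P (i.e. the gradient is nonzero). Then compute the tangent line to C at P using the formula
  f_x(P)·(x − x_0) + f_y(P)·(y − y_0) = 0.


Tangent line at P: 6*x - 4*y + 6 = 0.

Step 1: f(1, 3) = 0, so P lies on C.
Step 2: partial derivatives
  f_x(x, y) = -6*x**2 + 4*x*y - 2*x + 2, f_y(x, y) = 2*x**2 - 2*y.
  f_x(P) = 6, f_y(P) = -4 (gradient nonzero, so P is smooth).
Step 3: tangent line at P: 6·(x − 1) + -4·(y − 3) = 0.
Expanding: 6*x - 4*y + 6 = 0.


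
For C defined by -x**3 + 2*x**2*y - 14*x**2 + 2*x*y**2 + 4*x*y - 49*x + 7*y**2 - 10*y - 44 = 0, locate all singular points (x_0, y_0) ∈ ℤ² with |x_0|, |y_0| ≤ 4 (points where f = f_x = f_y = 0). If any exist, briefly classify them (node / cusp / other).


Singular points: {(-3, 2)}; classification: node.

Compute partial derivatives:
  f_x = -3*x**2 + 4*x*y - 28*x + 2*y**2 + 4*y - 49.
  f_y = 2*x**2 + 4*x*y + 4*x + 14*y - 10.
Scan x_0 ∈ {−4, ..., 4}. For each x_0, f_y(x_0, y) is a polynomial in y; find its integer roots y ∈ {−4, ..., 4}, then test f_x and f at those candidates.
  x = -4: f_y(-4, y) = 6 - 2*y; vanishes at y ∈ {3}. (-4, 3): f_x = -3 ≠ 0.
  x = -3: f_y(-3, y) = 2*y - 4; vanishes at y ∈ {2}. (-3, 2): f_x = 0, f = 0 — SINGULAR.
  x = -2: f_y(-2, y) = 6*y - 10; no integer root y with |y| ≤ 4.
  x = -1: f_y(-1, y) = 10*y - 12; no integer root y with |y| ≤ 4.
  x = 0: f_y(0, y) = 14*y - 10; no integer root y with |y| ≤ 4.
  x = 1: f_y(1, y) = 18*y - 4; no integer root y with |y| ≤ 4.
  x = 2: f_y(2, y) = 22*y + 6; no integer root y with |y| ≤ 4.
  x = 3: f_y(3, y) = 26*y + 20; no integer root y with |y| ≤ 4.
  x = 4: f_y(4, y) = 30*y + 38; no integer root y with |y| ≤ 4.
Only singular point on the grid: (-3, 2).
Classify: substitute x = -3 + u, y = 2 + v and expand: f = -u**3 + 2*u**2*v - u**2 + 2*u*v**2 + v**2.
No constant or linear terms (consistent with a singular point). Quadratic part: -u**2 + v**2. Cubic part: -u**3 + 2*u**2*v + 2*u*v**2.
The quadratic part v**2 - u**2 = (v − u)(v + u) splits into two distinct linear factors, so there are two distinct tangent lines y − 2 = ±(x − -3) — this is a node (ordinary double point).
Classification: node.


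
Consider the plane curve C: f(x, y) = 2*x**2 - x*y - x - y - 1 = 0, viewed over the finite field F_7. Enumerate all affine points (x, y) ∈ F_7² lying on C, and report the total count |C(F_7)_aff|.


Affine F_7-points: {(0, 6), (1, 0), (2, 4), (3, 0), (4, 4), (5, 5)}; count = 6.

For each of the 49 pairs (x, y) ∈ F_7², evaluate f(x, y) mod 7. Record the zeros.
  x = 0: [0↦6, 1↦5, 2↦4, 3↦3, 4↦2, 5↦1, 6↦0]  zeros at y ∈ {6}
  x = 1: [0↦0, 1↦5, 2↦3, 3↦1, 4↦6, 5↦4, 6↦2]  zeros at y ∈ {0}
  x = 2: [0↦5, 1↦2, 2↦6, 3↦3, 4↦0, 5↦4, 6↦1]  zeros at y ∈ {4}
  x = 3: [0↦0, 1↦3, 2↦6, 3↦2, 4↦5, 5↦1, 6↦4]  zeros at y ∈ {0}
  x = 4: [0↦6, 1↦1, 2↦3, 3↦5, 4↦0, 5↦2, 6↦4]  zeros at y ∈ {4}
  x = 5: [0↦2, 1↦3, 2↦4, 3↦5, 4↦6, 5↦0, 6↦1]  zeros at y ∈ {5}
  x = 6: [0↦2, 1↦2, 2↦2, 3↦2, 4↦2, 5↦2, 6↦2]  zeros at y ∈ ∅
Collecting zeros: affine points = {(0, 6), (1, 0), (2, 4), (3, 0), (4, 4), (5, 5)}.
Total count |C(F_7)_aff| = 6.


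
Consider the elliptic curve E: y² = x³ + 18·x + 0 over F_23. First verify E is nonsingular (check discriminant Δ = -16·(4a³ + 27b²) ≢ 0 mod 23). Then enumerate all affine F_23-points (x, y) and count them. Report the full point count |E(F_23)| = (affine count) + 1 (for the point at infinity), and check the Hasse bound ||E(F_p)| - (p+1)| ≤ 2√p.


Affine points = {(0, 0), (3, 9), (3, 14), (5, 10), (5, 13), (6, 5), (6, 18), (7, 3), (7, 20), (8, 9), (8, 14), (12, 9), (12, 14), (13, 4), (13, 19), (14, 11), (14, 12), (19, 5), (19, 18), (21, 5), (21, 18), (22, 2), (22, 21)}; affine count = 23; |E(F_23)| = 24.

Discriminant check: Δ ∝ 4a³ + 27b² = 4·18³ + 27·0² = 4·5832 + 27·0 ≡ 6 (mod 23). Nonzero ⇒ E is nonsingular.
For each x ∈ F_23, compute rhs = x³ + 18·x + 0 mod 23, then count y ∈ F_23 with y² ≡ rhs.
  x = 0: rhs = 0, matching y values: 0 (1 points).
  x = 1: rhs = 19, matching y values: none (0 points).
  x = 2: rhs = 21, matching y values: none (0 points).
  x = 3: rhs = 12, matching y values: 9, 14 (2 points).
  x = 4: rhs = 21, matching y values: none (0 points).
  x = 5: rhs = 8, matching y values: 10, 13 (2 points).
  x = 6: rhs = 2, matching y values: 5, 18 (2 points).
  x = 7: rhs = 9, matching y values: 3, 20 (2 points).
  x = 8: rhs = 12, matching y values: 9, 14 (2 points).
  x = 9: rhs = 17, matching y values: none (0 points).
  x = 10: rhs = 7, matching y values: none (0 points).
  x = 11: rhs = 11, matching y values: none (0 points).
  x = 12: rhs = 12, matching y values: 9, 14 (2 points).
  x = 13: rhs = 16, matching y values: 4, 19 (2 points).
  x = 14: rhs = 6, matching y values: 11, 12 (2 points).
  x = 15: rhs = 11, matching y values: none (0 points).
  x = 16: rhs = 14, matching y values: none (0 points).
  x = 17: rhs = 21, matching y values: none (0 points).
  x = 18: rhs = 15, matching y values: none (0 points).
  x = 19: rhs = 2, matching y values: 5, 18 (2 points).
  x = 20: rhs = 11, matching y values: none (0 points).
  x = 21: rhs = 2, matching y values: 5, 18 (2 points).
  x = 22: rhs = 4, matching y values: 2, 21 (2 points).
Total affine count: 23.
Full point count |E(F_23)| = 23 + 1 = 24.
Hasse bound: |24 − (23+1)| = |0| = 0 ≤ 2√23 ≈ 9.5917 ✓.


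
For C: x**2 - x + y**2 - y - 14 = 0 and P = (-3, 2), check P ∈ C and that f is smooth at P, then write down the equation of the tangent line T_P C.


Tangent line at P: -7*x + 3*y - 27 = 0.

Step 1: f(-3, 2) = 0, so P lies on C.
Step 2: partial derivatives
  f_x(x, y) = 2*x - 1, f_y(x, y) = 2*y - 1.
  f_x(P) = -7, f_y(P) = 3 (gradient nonzero, so P is smooth).
Step 3: tangent line at P: -7·(x − -3) + 3·(y − 2) = 0.
Expanding: -7*x + 3*y - 27 = 0.


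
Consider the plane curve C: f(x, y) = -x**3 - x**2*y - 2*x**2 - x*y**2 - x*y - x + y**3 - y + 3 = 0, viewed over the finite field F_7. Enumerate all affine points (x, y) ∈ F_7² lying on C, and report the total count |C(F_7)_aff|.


Affine F_7-points: {(0, 4), (1, 4), (1, 5), (1, 6), (3, 3), (4, 2)}; count = 6.

For each of the 49 pairs (x, y) ∈ F_7², evaluate f(x, y) mod 7. Record the zeros.
  x = 0: [0↦3, 1↦3, 2↦2, 3↦6, 4↦0, 5↦4, 6↦3]  zeros at y ∈ {4}
  x = 1: [0↦6, 1↦3, 2↦4, 3↦1, 4↦0, 5↦0, 6↦0]  zeros at y ∈ {4, 5, 6}
  x = 2: [0↦6, 1↦5, 2↦6, 3↦1, 4↦3, 5↦4, 6↦3]  zeros at y ∈ ∅
  x = 3: [0↦4, 1↦3, 2↦2, 3↦0, 4↦3, 5↦3, 6↦6]  zeros at y ∈ {3}
  x = 4: [0↦1, 1↦5, 2↦0, 3↦6, 4↦1, 5↦5, 6↦3]  zeros at y ∈ {2}
  x = 5: [0↦5, 1↦5, 2↦1, 3↦6, 4↦5, 5↦4, 6↦2]  zeros at y ∈ ∅
  x = 6: [0↦3, 1↦4, 2↦6, 3↦1, 4↦2, 5↦1, 6↦4]  zeros at y ∈ ∅
Collecting zeros: affine points = {(0, 4), (1, 4), (1, 5), (1, 6), (3, 3), (4, 2)}.
Total count |C(F_7)_aff| = 6.


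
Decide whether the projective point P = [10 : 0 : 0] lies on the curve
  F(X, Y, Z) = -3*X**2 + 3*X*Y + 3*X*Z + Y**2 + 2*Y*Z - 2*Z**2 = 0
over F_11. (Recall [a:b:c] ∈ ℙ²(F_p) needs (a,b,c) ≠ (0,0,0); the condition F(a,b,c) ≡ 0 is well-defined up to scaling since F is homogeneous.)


F(10,0,0) ≡ 8 (mod 11); P is NOT on the curve.

Evaluate F(10, 0, 0) term-by-term (mod 11).
  -3*X**2 ↦ -3·100·1·1 = -300
  3*X*Y ↦ 3·10·0·1 = 0
  3*X*Z ↦ 3·10·1·0 = 0
  Y**2 ↦ 1·1·0·1 = 0
  2*Y*Z ↦ 2·1·0·0 = 0
  -2*Z**2 ↦ -2·1·1·0 = 0
Sum: F(10, 0, 0) = (-300) + (0) + (0) + (0) + (0) + (0) = -300.
Reducing mod 11: -300 ≡ 8 (mod 11).
Since F(a, b, c) ≡ 8 ≠ 0 (mod 11), P does NOT lie on the curve.


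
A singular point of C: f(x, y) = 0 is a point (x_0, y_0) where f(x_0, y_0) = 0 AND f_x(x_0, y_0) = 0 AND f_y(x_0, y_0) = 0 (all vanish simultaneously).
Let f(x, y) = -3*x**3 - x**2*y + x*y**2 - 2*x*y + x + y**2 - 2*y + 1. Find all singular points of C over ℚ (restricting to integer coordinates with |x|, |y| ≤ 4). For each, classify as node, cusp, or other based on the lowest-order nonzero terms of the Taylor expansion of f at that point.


Singular points: {(0, 1)}; classification: node.

Compute partial derivatives:
  f_x = -9*x**2 - 2*x*y + y**2 - 2*y + 1.
  f_y = -x**2 + 2*x*y - 2*x + 2*y - 2.
Scan x_0 ∈ {−4, ..., 4}. For each x_0, f_y(x_0, y) is a polynomial in y; find its integer roots y ∈ {−4, ..., 4}, then test f_x and f at those candidates.
  x = -4: f_y(-4, y) = -6*y - 10; no integer root y with |y| ≤ 4.
  x = -3: f_y(-3, y) = -4*y - 5; no integer root y with |y| ≤ 4.
  x = -2: f_y(-2, y) = -2*y - 2; vanishes at y ∈ {-1}. (-2, -1): f_x = -36 ≠ 0.
  x = -1: f_y(-1, y) = -1; no integer root y with |y| ≤ 4.
  x = 0: f_y(0, y) = 2*y - 2; vanishes at y ∈ {1}. (0, 1): f_x = 0, f = 0 — SINGULAR.
  x = 1: f_y(1, y) = 4*y - 5; no integer root y with |y| ≤ 4.
  x = 2: f_y(2, y) = 6*y - 10; no integer root y with |y| ≤ 4.
  x = 3: f_y(3, y) = 8*y - 17; no integer root y with |y| ≤ 4.
  x = 4: f_y(4, y) = 10*y - 26; no integer root y with |y| ≤ 4.
Only singular point on the grid: (0, 1).
Classify: substitute x = 0 + u, y = 1 + v and expand: f = -3*u**3 - u**2*v - u**2 + u*v**2 + v**2.
No constant or linear terms (consistent with a singular point). Quadratic part: -u**2 + v**2. Cubic part: -3*u**3 - u**2*v + u*v**2.
The quadratic part v**2 - u**2 = (v − u)(v + u) splits into two distinct linear factors, so there are two distinct tangent lines y − 1 = ±(x − 0) — this is a node (ordinary double point).
Classification: node.


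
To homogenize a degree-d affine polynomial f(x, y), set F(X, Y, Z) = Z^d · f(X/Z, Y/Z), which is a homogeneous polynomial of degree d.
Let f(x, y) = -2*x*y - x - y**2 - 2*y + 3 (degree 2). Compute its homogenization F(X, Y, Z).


F(X, Y, Z) = -2*X*Y - X*Z - Y**2 - 2*Y*Z + 3*Z**2

deg(f) = 2.
Substitute x = X/Z, y = Y/Z into f, then multiply by Z^2.
  monomial -2·x^1·y^1 ↦ -2·X^1·Y^1·Z^0.
  monomial -1·x^1·y^0 ↦ -1·X^1·Y^0·Z^1.
  monomial -1·x^0·y^2 ↦ -1·X^0·Y^2·Z^0.
  monomial -2·x^0·y^1 ↦ -2·X^0·Y^1·Z^1.
  monomial 3·x^0·y^0 ↦ 3·X^0·Y^0·Z^2.
Collecting: F(X, Y, Z) = -2*X*Y - X*Z - Y**2 - 2*Y*Z + 3*Z**2.


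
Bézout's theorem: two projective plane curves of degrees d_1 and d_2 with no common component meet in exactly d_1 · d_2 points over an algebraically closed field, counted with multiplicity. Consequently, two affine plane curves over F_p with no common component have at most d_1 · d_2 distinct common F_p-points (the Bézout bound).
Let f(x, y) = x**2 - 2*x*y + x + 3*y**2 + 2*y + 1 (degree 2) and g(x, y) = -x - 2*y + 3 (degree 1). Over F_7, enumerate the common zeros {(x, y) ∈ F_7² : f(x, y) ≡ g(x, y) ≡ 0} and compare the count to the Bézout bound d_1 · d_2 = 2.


Common zeros: {(5, 6), (6, 2)}; count = 2; Bézout bound = 2.

deg(f) = 2, deg(g) = 1, so Bézout bound = 2.
Scan x ∈ F_7. For each x, list the y ∈ F_7 with f(x, y) ≡ 0 and those with g(x, y) ≡ 0 (mod 7); the common zeros in that column are the intersection.
  x = 0: f ≡ 0 at y ∈ ∅; g ≡ 0 at y ∈ {5}; common: ∅.
  x = 1: f ≡ 0 at y ∈ ∅; g ≡ 0 at y ∈ {1}; common: ∅.
  x = 2: f ≡ 0 at y ∈ {0, 3}; g ≡ 0 at y ∈ {4}; common: ∅.
  x = 3: f ≡ 0 at y ∈ {3}; g ≡ 0 at y ∈ {0}; common: ∅.
  x = 4: f ≡ 0 at y ∈ {0, 2}; g ≡ 0 at y ∈ {3}; common: ∅.
  x = 5: f ≡ 0 at y ∈ {6}; g ≡ 0 at y ∈ {6}; common: {6}.
  x = 6: f ≡ 0 at y ∈ {2, 6}; g ≡ 0 at y ∈ {2}; common: {2}.
Collecting: common zeros = {(5, 6), (6, 2)}, so the count is 2.
Comparison with the Bézout bound: 2 ≤ 2 = deg(f)·deg(g), as expected for curves with no common component (the bound is attained).


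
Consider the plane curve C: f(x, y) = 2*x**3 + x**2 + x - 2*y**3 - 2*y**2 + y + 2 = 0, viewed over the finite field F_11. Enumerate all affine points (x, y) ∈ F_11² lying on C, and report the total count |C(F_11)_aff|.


Affine F_11-points: {(0, 4), (2, 4), (3, 4), (4, 7), (5, 7), (6, 1), (6, 3), (6, 6), (7, 7), (8, 5), (10, 0), (10, 2), (10, 8)}; count = 13.

For each of the 121 pairs (x, y) ∈ F_11², evaluate f(x, y) mod 11. Record the zeros.
  x = 0: [0↦2, 1↦10, 2↦2, 3↦10, 4↦0, 5↦4, 6↦10, 7↦6, 8↦2, 9↦8, 10↦1]  zeros at y ∈ {4}
  x = 1: [0↦6, 1↦3, 2↦6, 3↦3, 4↦4, 5↦8, 6↦3, 7↦10, 8↦6, 9↦1, 10↦5]  zeros at y ∈ ∅
  x = 2: [0↦2, 1↦10, 2↦2, 3↦10, 4↦0, 5↦4, 6↦10, 7↦6, 8↦2, 9↦8, 10↦1]  zeros at y ∈ {4}
  x = 3: [0↦2, 1↦10, 2↦2, 3↦10, 4↦0, 5↦4, 6↦10, 7↦6, 8↦2, 9↦8, 10↦1]  zeros at y ∈ {4}
  x = 4: [0↦7, 1↦4, 2↦7, 3↦4, 4↦5, 5↦9, 6↦4, 7↦0, 8↦7, 9↦2, 10↦6]  zeros at y ∈ {7}
  x = 5: [0↦7, 1↦4, 2↦7, 3↦4, 4↦5, 5↦9, 6↦4, 7↦0, 8↦7, 9↦2, 10↦6]  zeros at y ∈ {7}
  x = 6: [0↦3, 1↦0, 2↦3, 3↦0, 4↦1, 5↦5, 6↦0, 7↦7, 8↦3, 9↦9, 10↦2]  zeros at y ∈ {1, 3, 6}
  x = 7: [0↦7, 1↦4, 2↦7, 3↦4, 4↦5, 5↦9, 6↦4, 7↦0, 8↦7, 9↦2, 10↦6]  zeros at y ∈ {7}
  x = 8: [0↦9, 1↦6, 2↦9, 3↦6, 4↦7, 5↦0, 6↦6, 7↦2, 8↦9, 9↦4, 10↦8]  zeros at y ∈ {5}
  x = 9: [0↦10, 1↦7, 2↦10, 3↦7, 4↦8, 5↦1, 6↦7, 7↦3, 8↦10, 9↦5, 10↦9]  zeros at y ∈ ∅
  x = 10: [0↦0, 1↦8, 2↦0, 3↦8, 4↦9, 5↦2, 6↦8, 7↦4, 8↦0, 9↦6, 10↦10]  zeros at y ∈ {0, 2, 8}
Collecting zeros: affine points = {(0, 4), (2, 4), (3, 4), (4, 7), (5, 7), (6, 1), (6, 3), (6, 6), (7, 7), (8, 5), (10, 0), (10, 2), (10, 8)}.
Total count |C(F_11)_aff| = 13.


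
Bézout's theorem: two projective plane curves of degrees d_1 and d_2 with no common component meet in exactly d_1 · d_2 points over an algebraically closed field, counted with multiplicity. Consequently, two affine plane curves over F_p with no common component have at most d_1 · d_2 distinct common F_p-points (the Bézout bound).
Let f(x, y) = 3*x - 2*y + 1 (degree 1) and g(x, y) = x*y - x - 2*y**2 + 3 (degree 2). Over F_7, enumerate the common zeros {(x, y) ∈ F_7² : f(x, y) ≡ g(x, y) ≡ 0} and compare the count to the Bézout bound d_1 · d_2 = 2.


Common zeros: {(3, 5), (4, 3)}; count = 2; Bézout bound = 2.

deg(f) = 1, deg(g) = 2, so Bézout bound = 2.
Scan x ∈ F_7. For each x, list the y ∈ F_7 with f(x, y) ≡ 0 and those with g(x, y) ≡ 0 (mod 7); the common zeros in that column are the intersection.
  x = 0: f ≡ 0 at y ∈ {4}; g ≡ 0 at y ∈ ∅; common: ∅.
  x = 1: f ≡ 0 at y ∈ {2}; g ≡ 0 at y ∈ ∅; common: ∅.
  x = 2: f ≡ 0 at y ∈ {0}; g ≡ 0 at y ∈ ∅; common: ∅.
  x = 3: f ≡ 0 at y ∈ {5}; g ≡ 0 at y ∈ {0, 5}; common: {5}.
  x = 4: f ≡ 0 at y ∈ {3}; g ≡ 0 at y ∈ {3, 6}; common: {3}.
  x = 5: f ≡ 0 at y ∈ {1}; g ≡ 0 at y ∈ {2, 4}; common: ∅.
  x = 6: f ≡ 0 at y ∈ {6}; g ≡ 0 at y ∈ ∅; common: ∅.
Collecting: common zeros = {(3, 5), (4, 3)}, so the count is 2.
Comparison with the Bézout bound: 2 ≤ 2 = deg(f)·deg(g), as expected for curves with no common component (the bound is attained).
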